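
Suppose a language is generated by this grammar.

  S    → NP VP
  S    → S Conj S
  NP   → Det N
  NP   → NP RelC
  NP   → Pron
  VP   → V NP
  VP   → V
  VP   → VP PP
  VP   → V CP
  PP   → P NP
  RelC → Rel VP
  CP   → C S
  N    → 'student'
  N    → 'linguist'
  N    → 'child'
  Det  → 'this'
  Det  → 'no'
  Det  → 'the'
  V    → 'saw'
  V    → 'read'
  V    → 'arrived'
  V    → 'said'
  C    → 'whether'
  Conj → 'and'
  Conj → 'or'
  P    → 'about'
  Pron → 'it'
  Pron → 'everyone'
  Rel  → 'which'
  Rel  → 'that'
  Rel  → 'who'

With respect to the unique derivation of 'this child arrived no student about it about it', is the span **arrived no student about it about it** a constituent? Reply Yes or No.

Yes

[S [NP [Det this] [N child]] [VP [VP [VP [V arrived] [NP [Det no] [N student]]] [PP [P about] [NP [Pron it]]]] [PP [P about] [NP [Pron it]]]]]
The words 'arrived no student about it about it' are exhaustively dominated by a single VP node (built by VP → VP PP), so they form a constituent.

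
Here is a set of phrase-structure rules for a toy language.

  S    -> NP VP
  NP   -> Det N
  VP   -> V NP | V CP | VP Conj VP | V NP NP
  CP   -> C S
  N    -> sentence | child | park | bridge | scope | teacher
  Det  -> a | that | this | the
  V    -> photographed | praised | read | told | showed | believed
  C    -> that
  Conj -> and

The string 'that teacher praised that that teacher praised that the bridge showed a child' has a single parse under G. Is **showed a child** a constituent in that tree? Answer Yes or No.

[S [NP [Det that] [N teacher]] [VP [V praised] [CP [C that] [S [NP [Det that] [N teacher]] [VP [V praised] [CP [C that] [S [NP [Det the] [N bridge]] [VP [V showed] [NP [Det a] [N child]]]]]]]]]]
The words 'showed a child' are exhaustively dominated by a single VP node (built by VP → V NP), so they form a constituent.

Yes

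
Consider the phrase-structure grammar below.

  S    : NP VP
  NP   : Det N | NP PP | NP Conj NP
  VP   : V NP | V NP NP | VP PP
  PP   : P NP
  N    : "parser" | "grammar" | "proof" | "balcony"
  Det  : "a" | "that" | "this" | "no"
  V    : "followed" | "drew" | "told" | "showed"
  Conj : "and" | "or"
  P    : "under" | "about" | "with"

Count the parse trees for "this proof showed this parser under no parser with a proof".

Two of the 5 distinct bracketings:
[S [NP [Det this] [N proof]] [VP [V showed] [NP [NP [Det this] [N parser]] [PP [P under] [NP [NP [Det no] [N parser]] [PP [P with] [NP [Det a] [N proof]]]]]]]]
[S [NP [Det this] [N proof]] [VP [V showed] [NP [NP [NP [Det this] [N parser]] [PP [P under] [NP [Det no] [N parser]]]] [PP [P with] [NP [Det a] [N proof]]]]]]
The trees differ in how a recursive rule is bracketed over the same span.

5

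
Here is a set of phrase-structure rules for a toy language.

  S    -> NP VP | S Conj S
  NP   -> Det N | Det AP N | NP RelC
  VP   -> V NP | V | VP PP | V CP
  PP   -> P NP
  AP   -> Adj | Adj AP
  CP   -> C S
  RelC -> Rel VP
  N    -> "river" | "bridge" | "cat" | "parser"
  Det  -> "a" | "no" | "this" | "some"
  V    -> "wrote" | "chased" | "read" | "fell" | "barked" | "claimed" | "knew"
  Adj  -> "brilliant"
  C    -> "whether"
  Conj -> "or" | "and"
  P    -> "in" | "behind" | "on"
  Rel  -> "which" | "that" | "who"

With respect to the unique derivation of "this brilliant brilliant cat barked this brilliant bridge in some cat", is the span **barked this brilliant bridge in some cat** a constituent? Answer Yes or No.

Yes

[S [NP [Det this] [AP [Adj brilliant] [AP [Adj brilliant]]] [N cat]] [VP [VP [V barked] [NP [Det this] [AP [Adj brilliant]] [N bridge]]] [PP [P in] [NP [Det some] [N cat]]]]]
The words 'barked this brilliant bridge in some cat' are exhaustively dominated by a single VP node (built by VP → VP PP), so they form a constituent.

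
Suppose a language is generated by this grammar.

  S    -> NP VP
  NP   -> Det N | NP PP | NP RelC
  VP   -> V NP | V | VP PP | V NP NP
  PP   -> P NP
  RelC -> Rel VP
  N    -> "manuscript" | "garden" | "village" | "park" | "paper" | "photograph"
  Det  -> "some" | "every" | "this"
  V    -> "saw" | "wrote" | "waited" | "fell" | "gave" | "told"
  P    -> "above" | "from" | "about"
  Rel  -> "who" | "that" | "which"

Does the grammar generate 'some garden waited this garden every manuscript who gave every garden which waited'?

[S [NP [Det some] [N garden]] [VP [V waited] [NP [Det this] [N garden]] [NP [NP [Det every] [N manuscript]] [RelC [Rel who] [VP [V gave] [NP [NP [Det every] [N garden]] [RelC [Rel which] [VP [V waited]]]]]]]]]
The bracketing above is licensed at every node by one of the given productions, with S at the root.

Grammatical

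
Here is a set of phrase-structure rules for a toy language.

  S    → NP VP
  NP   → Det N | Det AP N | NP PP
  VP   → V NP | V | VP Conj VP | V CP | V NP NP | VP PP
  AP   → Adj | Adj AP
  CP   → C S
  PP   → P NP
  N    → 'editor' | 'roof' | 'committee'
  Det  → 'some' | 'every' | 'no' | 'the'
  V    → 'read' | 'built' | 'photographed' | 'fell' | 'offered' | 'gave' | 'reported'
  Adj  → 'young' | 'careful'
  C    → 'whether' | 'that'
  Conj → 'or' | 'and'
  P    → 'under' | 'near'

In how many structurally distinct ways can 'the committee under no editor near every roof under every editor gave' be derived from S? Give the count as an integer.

Two of the 5 distinct bracketings:
[S [NP [NP [Det the] [N committee]] [PP [P under] [NP [NP [Det no] [N editor]] [PP [P near] [NP [NP [Det every] [N roof]] [PP [P under] [NP [Det every] [N editor]]]]]]]] [VP [V gave]]]
[S [NP [NP [Det the] [N committee]] [PP [P under] [NP [NP [NP [Det no] [N editor]] [PP [P near] [NP [Det every] [N roof]]]] [PP [P under] [NP [Det every] [N editor]]]]]] [VP [V gave]]]
The trees differ in how a recursive rule is bracketed over the same span.

5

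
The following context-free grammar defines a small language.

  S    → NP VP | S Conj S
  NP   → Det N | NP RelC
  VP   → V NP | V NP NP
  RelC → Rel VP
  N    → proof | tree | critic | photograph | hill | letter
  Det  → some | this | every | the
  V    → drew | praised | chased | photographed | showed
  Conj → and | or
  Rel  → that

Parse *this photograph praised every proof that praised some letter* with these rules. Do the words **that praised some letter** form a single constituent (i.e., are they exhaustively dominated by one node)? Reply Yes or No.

Yes

[S [NP [Det this] [N photograph]] [VP [V praised] [NP [NP [Det every] [N proof]] [RelC [Rel that] [VP [V praised] [NP [Det some] [N letter]]]]]]]
The words 'that praised some letter' are exhaustively dominated by a single RelC node (built by RelC → Rel VP), so they form a constituent.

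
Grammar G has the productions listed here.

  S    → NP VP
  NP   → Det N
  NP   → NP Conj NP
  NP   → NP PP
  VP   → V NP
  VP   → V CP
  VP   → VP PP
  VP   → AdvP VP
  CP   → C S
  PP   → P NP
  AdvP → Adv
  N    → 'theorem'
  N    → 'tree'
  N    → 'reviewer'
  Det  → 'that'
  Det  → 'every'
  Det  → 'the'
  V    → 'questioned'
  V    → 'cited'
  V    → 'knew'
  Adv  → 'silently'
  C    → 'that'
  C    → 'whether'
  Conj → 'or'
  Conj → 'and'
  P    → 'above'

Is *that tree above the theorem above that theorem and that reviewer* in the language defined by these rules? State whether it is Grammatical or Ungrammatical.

For S → NP VP, every NP-prefix leaves a non-VP remainder: after 'that tree' the remainder is not a VP; after 'that tree above the theorem' the remainder is not a VP; after 'that tree above the theorem above that theorem' the remainder is not a VP.

Ungrammatical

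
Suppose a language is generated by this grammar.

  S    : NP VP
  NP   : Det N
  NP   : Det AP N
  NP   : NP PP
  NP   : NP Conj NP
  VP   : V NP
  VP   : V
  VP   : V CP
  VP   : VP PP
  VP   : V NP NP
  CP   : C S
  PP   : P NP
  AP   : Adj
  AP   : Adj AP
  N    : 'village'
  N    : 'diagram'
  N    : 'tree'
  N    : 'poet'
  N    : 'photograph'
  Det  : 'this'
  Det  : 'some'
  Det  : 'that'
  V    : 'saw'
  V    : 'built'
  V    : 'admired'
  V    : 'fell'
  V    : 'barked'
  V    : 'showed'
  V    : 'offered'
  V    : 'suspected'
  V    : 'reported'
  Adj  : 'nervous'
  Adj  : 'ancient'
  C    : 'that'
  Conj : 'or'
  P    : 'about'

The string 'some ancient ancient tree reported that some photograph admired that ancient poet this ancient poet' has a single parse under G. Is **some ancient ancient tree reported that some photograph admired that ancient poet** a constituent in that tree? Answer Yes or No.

No

[S [NP [Det some] [AP [Adj ancient] [AP [Adj ancient]]] [N tree]] [VP [V reported] [CP [C that] [S [NP [Det some] [N photograph]] [VP [V admired] [NP [Det that] [AP [Adj ancient]] [N poet]] [NP [Det this] [AP [Adj ancient]] [N poet]]]]]]]
The smallest constituent containing 'some ancient ancient tree reported that some photograph admired that ancient poet' is the S spanning 'some ancient ancient tree reported that some photograph admired that ancient poet this ancient poet'; no single node in the tree dominates exactly the given words.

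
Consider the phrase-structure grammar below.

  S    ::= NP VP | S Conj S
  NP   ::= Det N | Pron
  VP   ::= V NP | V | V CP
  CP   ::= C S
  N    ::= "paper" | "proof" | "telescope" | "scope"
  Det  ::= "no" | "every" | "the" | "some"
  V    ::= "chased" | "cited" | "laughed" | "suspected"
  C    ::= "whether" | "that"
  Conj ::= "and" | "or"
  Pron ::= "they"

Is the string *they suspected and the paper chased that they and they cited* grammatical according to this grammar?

For S → NP VP, the only prefix that parses as NP is 'they', but the remainder 'suspected and the paper chased that they and they cited' is not a VP under these rules. The alternative S rule S → S Conj S likewise has no satisfying split.

Ungrammatical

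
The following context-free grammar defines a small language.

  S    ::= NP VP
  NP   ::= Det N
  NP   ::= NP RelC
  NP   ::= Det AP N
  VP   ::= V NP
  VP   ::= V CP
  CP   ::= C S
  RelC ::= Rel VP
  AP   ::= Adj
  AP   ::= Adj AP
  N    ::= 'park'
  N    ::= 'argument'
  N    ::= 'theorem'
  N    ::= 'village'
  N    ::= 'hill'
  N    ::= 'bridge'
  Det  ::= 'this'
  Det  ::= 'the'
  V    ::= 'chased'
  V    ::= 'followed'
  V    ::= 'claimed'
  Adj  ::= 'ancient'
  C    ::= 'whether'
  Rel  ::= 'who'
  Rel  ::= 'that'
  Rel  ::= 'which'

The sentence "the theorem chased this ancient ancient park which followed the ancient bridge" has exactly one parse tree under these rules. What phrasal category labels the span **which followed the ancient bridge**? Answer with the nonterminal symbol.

RelC

[S [NP [Det the] [N theorem]] [VP [V chased] [NP [NP [Det this] [AP [Adj ancient] [AP [Adj ancient]]] [N park]] [RelC [Rel which] [VP [V followed] [NP [Det the] [AP [Adj ancient]] [N bridge]]]]]]]
The span 'which followed the ancient bridge' is the RelC node built by RelC → Rel VP.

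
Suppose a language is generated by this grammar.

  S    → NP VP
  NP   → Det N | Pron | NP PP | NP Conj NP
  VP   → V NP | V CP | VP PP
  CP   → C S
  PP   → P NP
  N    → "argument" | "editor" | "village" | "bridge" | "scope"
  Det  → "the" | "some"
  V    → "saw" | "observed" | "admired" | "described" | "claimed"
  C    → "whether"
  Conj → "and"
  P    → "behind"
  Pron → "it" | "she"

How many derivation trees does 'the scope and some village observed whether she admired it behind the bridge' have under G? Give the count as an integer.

Two of the 3 distinct bracketings:
[S [NP [NP [Det the] [N scope]] [Conj and] [NP [Det some] [N village]]] [VP [V observed] [CP [C whether] [S [NP [Pron she]] [VP [V admired] [NP [NP [Pron it]] [PP [P behind] [NP [Det the] [N bridge]]]]]]]]]
[S [NP [NP [Det the] [N scope]] [Conj and] [NP [Det some] [N village]]] [VP [V observed] [CP [C whether] [S [NP [Pron she]] [VP [VP [V admired] [NP [Pron it]]] [PP [P behind] [NP [Det the] [N bridge]]]]]]]]
The difference turns on whether NP → NP PP is used at the relevant span, versus an alternative expansion of NP.

3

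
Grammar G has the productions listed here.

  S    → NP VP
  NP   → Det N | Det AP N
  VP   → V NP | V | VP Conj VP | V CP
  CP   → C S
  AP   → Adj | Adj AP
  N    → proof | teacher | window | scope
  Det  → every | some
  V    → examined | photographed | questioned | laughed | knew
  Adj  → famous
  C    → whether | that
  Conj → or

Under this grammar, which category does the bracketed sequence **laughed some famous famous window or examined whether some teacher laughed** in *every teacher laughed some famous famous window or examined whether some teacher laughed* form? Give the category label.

VP

S
  NP
    Det: every
    N: teacher
  VP
    VP
      V: laughed
      NP
        Det: some
        AP
          Adj: famous
          AP
            Adj: famous
        N: window
    Conj: or
    VP
      V: examined
      CP
        C: whether
        S
          NP
            Det: some
            N: teacher
          VP
            V: laughed
The span 'laughed some famous famous window or examined whether some teacher laughed' is the VP node built by VP → VP Conj VP.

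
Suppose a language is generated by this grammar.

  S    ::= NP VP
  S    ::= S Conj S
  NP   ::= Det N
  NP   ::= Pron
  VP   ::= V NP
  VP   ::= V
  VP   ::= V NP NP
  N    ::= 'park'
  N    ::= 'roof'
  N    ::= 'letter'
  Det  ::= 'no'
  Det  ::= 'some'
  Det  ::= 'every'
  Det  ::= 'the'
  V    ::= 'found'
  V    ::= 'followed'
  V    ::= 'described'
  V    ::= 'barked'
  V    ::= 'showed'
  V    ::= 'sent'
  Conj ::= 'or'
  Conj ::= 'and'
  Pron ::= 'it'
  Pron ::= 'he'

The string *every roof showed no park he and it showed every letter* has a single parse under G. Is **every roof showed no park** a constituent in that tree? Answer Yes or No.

No

[S [S [NP [Det every] [N roof]] [VP [V showed] [NP [Det no] [N park]] [NP [Pron he]]]] [Conj and] [S [NP [Pron it]] [VP [V showed] [NP [Det every] [N letter]]]]]
The smallest constituent containing 'every roof showed no park' is the S spanning 'every roof showed no park he'; no single node in the tree dominates exactly the given words.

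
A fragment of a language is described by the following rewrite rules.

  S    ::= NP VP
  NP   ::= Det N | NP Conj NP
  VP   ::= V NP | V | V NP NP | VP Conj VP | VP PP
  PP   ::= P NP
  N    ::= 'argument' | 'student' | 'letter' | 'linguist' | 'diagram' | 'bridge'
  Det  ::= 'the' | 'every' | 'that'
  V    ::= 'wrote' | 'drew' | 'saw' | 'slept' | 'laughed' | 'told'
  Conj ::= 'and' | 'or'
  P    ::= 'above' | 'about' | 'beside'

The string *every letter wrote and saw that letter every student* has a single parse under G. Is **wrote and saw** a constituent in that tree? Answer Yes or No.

No

[S [NP [Det every] [N letter]] [VP [VP [V wrote]] [Conj and] [VP [V saw] [NP [Det that] [N letter]] [NP [Det every] [N student]]]]]
The smallest constituent containing 'wrote and saw' is the VP spanning 'wrote and saw that letter every student'; no single node in the tree dominates exactly the given words.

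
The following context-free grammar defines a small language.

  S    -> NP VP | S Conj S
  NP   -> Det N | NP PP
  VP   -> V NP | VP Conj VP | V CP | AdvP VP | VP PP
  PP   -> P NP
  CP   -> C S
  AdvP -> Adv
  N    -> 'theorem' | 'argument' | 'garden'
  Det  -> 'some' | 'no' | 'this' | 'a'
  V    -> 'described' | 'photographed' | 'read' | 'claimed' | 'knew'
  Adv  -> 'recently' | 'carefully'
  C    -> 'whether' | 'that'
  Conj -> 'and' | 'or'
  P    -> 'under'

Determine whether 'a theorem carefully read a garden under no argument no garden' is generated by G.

Ungrammatical

An N word can never sit immediately before a Det word in any string this grammar generates, so the substring 'argument no' rules out a derivation.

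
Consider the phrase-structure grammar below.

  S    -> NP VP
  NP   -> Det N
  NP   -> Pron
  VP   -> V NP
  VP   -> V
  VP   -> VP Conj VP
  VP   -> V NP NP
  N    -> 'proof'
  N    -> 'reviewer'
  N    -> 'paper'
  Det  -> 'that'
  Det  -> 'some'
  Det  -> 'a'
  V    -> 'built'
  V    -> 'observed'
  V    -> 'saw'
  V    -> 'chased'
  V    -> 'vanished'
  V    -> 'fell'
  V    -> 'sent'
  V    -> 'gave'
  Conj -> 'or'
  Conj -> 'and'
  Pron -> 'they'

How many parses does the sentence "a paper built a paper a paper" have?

1

[S [NP [Det a] [N paper]] [VP [V built] [NP [Det a] [N paper]] [NP [Det a] [N paper]]]]
No rule offers an alternative attachment or grouping for any span, so this is the only derivation.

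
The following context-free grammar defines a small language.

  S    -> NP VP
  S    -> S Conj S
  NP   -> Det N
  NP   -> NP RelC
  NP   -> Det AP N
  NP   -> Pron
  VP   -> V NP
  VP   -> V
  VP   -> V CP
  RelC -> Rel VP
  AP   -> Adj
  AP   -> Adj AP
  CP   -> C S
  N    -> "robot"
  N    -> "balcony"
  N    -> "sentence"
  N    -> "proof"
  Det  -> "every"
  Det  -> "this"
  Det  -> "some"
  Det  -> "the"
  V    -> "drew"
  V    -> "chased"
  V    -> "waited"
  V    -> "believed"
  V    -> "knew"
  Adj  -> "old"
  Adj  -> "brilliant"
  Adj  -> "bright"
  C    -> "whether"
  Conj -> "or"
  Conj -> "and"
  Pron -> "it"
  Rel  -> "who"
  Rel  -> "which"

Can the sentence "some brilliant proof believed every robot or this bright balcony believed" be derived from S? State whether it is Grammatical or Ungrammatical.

Grammatical

S
  S
    NP
      Det: some
      AP
        Adj: brilliant
      N: proof
    VP
      V: believed
      NP
        Det: every
        N: robot
  Conj: or
  S
    NP
      Det: this
      AP
        Adj: bright
      N: balcony
    VP
      V: believed
Every word is introduced by a lexical rule and the phrasal rules combine the resulting categories into a single S.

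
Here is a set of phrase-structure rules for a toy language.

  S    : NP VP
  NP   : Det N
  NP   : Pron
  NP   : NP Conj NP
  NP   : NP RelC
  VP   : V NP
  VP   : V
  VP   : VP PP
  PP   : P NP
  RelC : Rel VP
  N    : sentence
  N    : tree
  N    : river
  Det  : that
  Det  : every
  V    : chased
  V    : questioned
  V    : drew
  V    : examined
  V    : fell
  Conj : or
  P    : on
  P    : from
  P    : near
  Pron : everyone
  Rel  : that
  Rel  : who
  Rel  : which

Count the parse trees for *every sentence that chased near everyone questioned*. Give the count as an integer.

[S [NP [NP [Det every] [N sentence]] [RelC [Rel that] [VP [VP [V chased]] [PP [P near] [NP [Pron everyone]]]]]] [VP [V questioned]]]
No rule offers an alternative attachment or grouping for any span, so this is the only derivation.

1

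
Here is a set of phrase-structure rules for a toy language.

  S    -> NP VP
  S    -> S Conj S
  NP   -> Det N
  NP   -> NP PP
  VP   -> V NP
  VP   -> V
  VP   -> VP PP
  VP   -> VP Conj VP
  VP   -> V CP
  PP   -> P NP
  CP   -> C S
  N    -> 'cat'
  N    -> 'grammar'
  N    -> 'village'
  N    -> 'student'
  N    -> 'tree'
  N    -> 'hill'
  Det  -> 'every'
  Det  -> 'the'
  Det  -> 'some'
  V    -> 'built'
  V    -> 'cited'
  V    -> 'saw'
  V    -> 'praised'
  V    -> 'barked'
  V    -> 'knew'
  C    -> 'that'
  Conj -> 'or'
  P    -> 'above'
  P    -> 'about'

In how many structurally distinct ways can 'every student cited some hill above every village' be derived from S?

2

The two bracketings:
[S [NP [Det every] [N student]] [VP [V cited] [NP [NP [Det some] [N hill]] [PP [P above] [NP [Det every] [N village]]]]]]
[S [NP [Det every] [N student]] [VP [VP [V cited] [NP [Det some] [N hill]]] [PP [P above] [NP [Det every] [N village]]]]]
The difference turns on whether NP → NP PP is used at the relevant span, versus an alternative expansion of NP.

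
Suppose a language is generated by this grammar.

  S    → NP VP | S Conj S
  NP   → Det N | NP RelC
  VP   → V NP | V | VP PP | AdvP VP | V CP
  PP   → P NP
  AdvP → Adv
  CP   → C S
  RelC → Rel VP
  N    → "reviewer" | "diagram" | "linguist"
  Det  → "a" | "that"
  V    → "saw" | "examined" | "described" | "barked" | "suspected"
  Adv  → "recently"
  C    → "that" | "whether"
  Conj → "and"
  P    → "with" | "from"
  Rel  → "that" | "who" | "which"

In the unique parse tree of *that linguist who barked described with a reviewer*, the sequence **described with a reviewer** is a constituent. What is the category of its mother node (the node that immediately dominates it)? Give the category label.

[S [NP [NP [Det that] [N linguist]] [RelC [Rel who] [VP [V barked]]]] [VP [VP [V described]] [PP [P with] [NP [Det a] [N reviewer]]]]]
The span 'described with a reviewer' is the VP node built by VP → VP PP.
Its mother is the S built by S → NP VP.

S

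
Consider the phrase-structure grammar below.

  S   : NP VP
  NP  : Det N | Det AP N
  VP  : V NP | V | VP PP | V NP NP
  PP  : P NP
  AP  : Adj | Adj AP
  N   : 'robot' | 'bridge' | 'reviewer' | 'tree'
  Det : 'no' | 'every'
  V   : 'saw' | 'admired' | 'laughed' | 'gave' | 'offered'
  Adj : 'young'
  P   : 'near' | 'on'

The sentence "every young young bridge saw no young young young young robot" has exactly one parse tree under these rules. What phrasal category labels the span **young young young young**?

AP

[S [NP [Det every] [AP [Adj young] [AP [Adj young]]] [N bridge]] [VP [V saw] [NP [Det no] [AP [Adj young] [AP [Adj young] [AP [Adj young] [AP [Adj young]]]]] [N robot]]]]
The span 'young young young young' is the AP node built by AP → Adj AP.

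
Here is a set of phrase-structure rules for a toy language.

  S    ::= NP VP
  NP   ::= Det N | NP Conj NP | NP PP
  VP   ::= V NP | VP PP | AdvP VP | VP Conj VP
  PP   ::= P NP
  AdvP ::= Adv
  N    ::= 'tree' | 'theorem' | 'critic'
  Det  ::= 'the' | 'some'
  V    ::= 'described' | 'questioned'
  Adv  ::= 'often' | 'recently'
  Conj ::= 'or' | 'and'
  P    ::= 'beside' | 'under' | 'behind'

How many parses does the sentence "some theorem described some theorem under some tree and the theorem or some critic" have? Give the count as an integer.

Two of the 7 distinct bracketings:
[S [NP [Det some] [N theorem]] [VP [V described] [NP [NP [NP [Det some] [N theorem]] [PP [P under] [NP [Det some] [N tree]]]] [Conj and] [NP [NP [Det the] [N theorem]] [Conj or] [NP [Det some] [N critic]]]]]]
[S [NP [Det some] [N theorem]] [VP [V described] [NP [NP [NP [NP [Det some] [N theorem]] [PP [P under] [NP [Det some] [N tree]]]] [Conj and] [NP [Det the] [N theorem]]] [Conj or] [NP [Det some] [N critic]]]]]
The trees differ in how a recursive rule is bracketed over the same span.

7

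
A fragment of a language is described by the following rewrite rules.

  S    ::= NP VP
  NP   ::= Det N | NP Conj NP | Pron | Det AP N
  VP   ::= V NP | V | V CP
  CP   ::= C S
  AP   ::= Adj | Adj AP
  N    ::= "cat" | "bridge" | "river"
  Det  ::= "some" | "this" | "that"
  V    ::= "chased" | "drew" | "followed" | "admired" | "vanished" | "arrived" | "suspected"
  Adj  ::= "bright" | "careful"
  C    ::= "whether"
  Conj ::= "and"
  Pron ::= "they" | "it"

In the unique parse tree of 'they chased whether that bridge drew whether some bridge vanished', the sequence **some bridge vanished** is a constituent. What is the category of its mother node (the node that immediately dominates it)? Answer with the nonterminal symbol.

CP

[S [NP [Pron they]] [VP [V chased] [CP [C whether] [S [NP [Det that] [N bridge]] [VP [V drew] [CP [C whether] [S [NP [Det some] [N bridge]] [VP [V vanished]]]]]]]]]
The span 'some bridge vanished' is the S node built by S → NP VP.
Its mother is the CP built by CP → C S.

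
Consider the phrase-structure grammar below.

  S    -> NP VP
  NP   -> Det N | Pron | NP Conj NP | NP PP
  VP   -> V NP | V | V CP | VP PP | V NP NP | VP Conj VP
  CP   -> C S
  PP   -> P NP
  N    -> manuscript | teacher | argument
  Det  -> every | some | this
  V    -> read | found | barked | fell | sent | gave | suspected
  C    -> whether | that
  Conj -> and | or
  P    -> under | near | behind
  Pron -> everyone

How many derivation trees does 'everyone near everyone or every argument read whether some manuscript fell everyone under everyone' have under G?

Two of the 6 distinct bracketings:
[S [NP [NP [NP [Pron everyone]] [PP [P near] [NP [Pron everyone]]]] [Conj or] [NP [Det every] [N argument]]] [VP [V read] [CP [C whether] [S [NP [Det some] [N manuscript]] [VP [V fell] [NP [NP [Pron everyone]] [PP [P under] [NP [Pron everyone]]]]]]]]]
[S [NP [NP [NP [Pron everyone]] [PP [P near] [NP [Pron everyone]]]] [Conj or] [NP [Det every] [N argument]]] [VP [V read] [CP [C whether] [S [NP [Det some] [N manuscript]] [VP [VP [V fell] [NP [Pron everyone]]] [PP [P under] [NP [Pron everyone]]]]]]]]
The difference turns on whether VP → VP PP is used at the relevant span, versus an alternative expansion of VP.

6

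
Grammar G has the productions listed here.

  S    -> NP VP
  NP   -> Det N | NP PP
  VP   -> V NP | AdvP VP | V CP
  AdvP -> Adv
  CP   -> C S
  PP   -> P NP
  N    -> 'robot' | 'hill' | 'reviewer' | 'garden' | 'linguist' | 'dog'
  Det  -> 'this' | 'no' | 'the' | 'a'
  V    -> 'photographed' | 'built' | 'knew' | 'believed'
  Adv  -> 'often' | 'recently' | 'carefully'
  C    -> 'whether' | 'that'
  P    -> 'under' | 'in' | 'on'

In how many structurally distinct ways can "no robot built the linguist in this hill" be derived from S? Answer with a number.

1

[S [NP [Det no] [N robot]] [VP [V built] [NP [NP [Det the] [N linguist]] [PP [P in] [NP [Det this] [N hill]]]]]]
No rule offers an alternative attachment or grouping for any span, so this is the only derivation.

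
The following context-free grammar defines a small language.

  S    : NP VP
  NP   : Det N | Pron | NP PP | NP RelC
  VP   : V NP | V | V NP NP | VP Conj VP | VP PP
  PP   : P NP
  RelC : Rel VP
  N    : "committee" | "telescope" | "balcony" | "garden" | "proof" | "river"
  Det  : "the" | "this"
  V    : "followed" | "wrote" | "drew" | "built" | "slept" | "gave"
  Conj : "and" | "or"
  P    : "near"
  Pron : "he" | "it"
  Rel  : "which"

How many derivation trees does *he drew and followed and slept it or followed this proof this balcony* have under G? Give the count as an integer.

5

Two of the 5 distinct bracketings:
[S [NP [Pron he]] [VP [VP [V drew]] [Conj and] [VP [VP [V followed]] [Conj and] [VP [VP [V slept] [NP [Pron it]]] [Conj or] [VP [V followed] [NP [Det this] [N proof]] [NP [Det this] [N balcony]]]]]]]
[S [NP [Pron he]] [VP [VP [V drew]] [Conj and] [VP [VP [VP [V followed]] [Conj and] [VP [V slept] [NP [Pron it]]]] [Conj or] [VP [V followed] [NP [Det this] [N proof]] [NP [Det this] [N balcony]]]]]]
The trees differ in how a recursive rule is bracketed over the same span.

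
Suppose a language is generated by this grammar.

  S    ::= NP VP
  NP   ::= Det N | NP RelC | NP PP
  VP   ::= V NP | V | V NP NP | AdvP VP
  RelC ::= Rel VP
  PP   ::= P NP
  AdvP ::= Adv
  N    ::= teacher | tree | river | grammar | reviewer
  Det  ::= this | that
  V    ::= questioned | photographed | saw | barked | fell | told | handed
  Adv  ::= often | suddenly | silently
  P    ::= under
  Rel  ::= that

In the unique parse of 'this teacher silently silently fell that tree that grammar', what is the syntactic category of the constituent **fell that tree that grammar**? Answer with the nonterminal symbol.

S
  NP
    Det: this
    N: teacher
  VP
    AdvP
      Adv: silently
    VP
      AdvP
        Adv: silently
      VP
        V: fell
        NP
          Det: that
          N: tree
        NP
          Det: that
          N: grammar
The span 'fell that tree that grammar' is the VP node built by VP → V NP NP.

VP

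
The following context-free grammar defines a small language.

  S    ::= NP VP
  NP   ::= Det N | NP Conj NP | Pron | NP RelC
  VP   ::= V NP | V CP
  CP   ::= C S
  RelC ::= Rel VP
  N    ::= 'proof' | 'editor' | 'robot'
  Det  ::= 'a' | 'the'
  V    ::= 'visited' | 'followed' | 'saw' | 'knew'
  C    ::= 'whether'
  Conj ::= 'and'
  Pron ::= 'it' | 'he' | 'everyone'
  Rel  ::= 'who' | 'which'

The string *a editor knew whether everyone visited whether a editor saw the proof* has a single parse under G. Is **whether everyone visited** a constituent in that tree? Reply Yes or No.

No

[S [NP [Det a] [N editor]] [VP [V knew] [CP [C whether] [S [NP [Pron everyone]] [VP [V visited] [CP [C whether] [S [NP [Det a] [N editor]] [VP [V saw] [NP [Det the] [N proof]]]]]]]]]]
The smallest constituent containing 'whether everyone visited' is the CP spanning 'whether everyone visited whether a editor saw the proof'; no single node in the tree dominates exactly the given words.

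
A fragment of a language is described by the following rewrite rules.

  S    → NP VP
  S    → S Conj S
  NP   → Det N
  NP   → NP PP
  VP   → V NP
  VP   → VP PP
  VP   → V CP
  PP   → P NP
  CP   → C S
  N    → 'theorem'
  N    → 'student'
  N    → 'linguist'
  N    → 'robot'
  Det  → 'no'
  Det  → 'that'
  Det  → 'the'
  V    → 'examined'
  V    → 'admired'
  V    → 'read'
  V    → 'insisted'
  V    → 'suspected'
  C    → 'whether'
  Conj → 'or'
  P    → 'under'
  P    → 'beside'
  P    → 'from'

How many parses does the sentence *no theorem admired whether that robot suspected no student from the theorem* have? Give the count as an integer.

Two of the 3 distinct bracketings:
[S [NP [Det no] [N theorem]] [VP [VP [V admired] [CP [C whether] [S [NP [Det that] [N robot]] [VP [V suspected] [NP [Det no] [N student]]]]]] [PP [P from] [NP [Det the] [N theorem]]]]]
[S [NP [Det no] [N theorem]] [VP [V admired] [CP [C whether] [S [NP [Det that] [N robot]] [VP [V suspected] [NP [NP [Det no] [N student]] [PP [P from] [NP [Det the] [N theorem]]]]]]]]]
The difference turns on whether NP → NP PP is used at the relevant span, versus an alternative expansion of NP.

3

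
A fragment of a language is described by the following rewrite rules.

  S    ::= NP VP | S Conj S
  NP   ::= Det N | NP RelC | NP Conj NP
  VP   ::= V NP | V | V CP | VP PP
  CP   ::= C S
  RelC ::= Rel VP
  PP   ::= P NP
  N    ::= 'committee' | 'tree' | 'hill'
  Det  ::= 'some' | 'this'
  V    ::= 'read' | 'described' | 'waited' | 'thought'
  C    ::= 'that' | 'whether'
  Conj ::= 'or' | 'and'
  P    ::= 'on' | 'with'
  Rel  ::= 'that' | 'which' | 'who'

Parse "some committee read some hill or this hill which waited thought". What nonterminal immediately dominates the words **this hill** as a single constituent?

NP

[S [S [NP [Det some] [N committee]] [VP [V read] [NP [Det some] [N hill]]]] [Conj or] [S [NP [NP [Det this] [N hill]] [RelC [Rel which] [VP [V waited]]]] [VP [V thought]]]]
The span 'this hill' is the NP node built by NP → Det N.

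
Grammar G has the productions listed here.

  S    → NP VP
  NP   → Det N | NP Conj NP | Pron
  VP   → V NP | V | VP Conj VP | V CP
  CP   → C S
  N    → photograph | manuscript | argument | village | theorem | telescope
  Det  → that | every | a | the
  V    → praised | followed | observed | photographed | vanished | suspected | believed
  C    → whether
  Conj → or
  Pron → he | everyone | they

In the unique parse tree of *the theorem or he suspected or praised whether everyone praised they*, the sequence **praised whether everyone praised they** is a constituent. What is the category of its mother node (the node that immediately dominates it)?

S
  NP
    NP
      Det: the
      N: theorem
    Conj: or
    NP
      Pron: he
  VP
    VP
      V: suspected
    Conj: or
    VP
      V: praised
      CP
        C: whether
        S
          NP
            Pron: everyone
          VP
            V: praised
            NP
              Pron: they
The span 'praised whether everyone praised they' is the VP node built by VP → V CP.
Its mother is the VP built by VP → VP Conj VP.

VP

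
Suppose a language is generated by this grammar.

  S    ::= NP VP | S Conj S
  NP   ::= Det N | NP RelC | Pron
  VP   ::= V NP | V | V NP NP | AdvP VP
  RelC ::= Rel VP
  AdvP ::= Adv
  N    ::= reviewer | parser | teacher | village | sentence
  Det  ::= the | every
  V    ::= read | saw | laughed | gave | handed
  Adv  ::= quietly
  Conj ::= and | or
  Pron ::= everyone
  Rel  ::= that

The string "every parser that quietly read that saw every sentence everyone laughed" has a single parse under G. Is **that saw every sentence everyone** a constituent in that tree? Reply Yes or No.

[S [NP [NP [NP [Det every] [N parser]] [RelC [Rel that] [VP [AdvP [Adv quietly]] [VP [V read]]]]] [RelC [Rel that] [VP [V saw] [NP [Det every] [N sentence]] [NP [Pron everyone]]]]] [VP [V laughed]]]
The words 'that saw every sentence everyone' are exhaustively dominated by a single RelC node (built by RelC → Rel VP), so they form a constituent.

Yes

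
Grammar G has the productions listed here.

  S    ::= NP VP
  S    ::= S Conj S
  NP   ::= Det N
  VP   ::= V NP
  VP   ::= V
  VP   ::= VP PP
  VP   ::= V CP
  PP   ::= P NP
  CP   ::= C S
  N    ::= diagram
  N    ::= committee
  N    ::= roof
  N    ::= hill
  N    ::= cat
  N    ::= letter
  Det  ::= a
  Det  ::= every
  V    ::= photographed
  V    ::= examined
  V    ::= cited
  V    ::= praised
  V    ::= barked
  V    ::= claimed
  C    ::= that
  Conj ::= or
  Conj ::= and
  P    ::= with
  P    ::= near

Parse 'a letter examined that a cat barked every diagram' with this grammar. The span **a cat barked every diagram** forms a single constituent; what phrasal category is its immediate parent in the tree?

CP

S
  NP
    Det: a
    N: letter
  VP
    V: examined
    CP
      C: that
      S
        NP
          Det: a
          N: cat
        VP
          V: barked
          NP
            Det: every
            N: diagram
The span 'a cat barked every diagram' is the S node built by S → NP VP.
Its mother is the CP built by CP → C S.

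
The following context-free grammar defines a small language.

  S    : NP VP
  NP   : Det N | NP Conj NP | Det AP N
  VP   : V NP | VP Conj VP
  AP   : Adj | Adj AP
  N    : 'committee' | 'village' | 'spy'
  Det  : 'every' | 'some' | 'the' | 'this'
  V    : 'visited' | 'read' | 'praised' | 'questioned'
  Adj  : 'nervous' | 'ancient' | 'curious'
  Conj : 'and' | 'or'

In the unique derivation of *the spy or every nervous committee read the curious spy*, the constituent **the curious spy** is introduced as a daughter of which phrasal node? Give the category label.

[S [NP [NP [Det the] [N spy]] [Conj or] [NP [Det every] [AP [Adj nervous]] [N committee]]] [VP [V read] [NP [Det the] [AP [Adj curious]] [N spy]]]]
The span 'the curious spy' is the NP node built by NP → Det AP N.
Its mother is the VP built by VP → V NP.

VP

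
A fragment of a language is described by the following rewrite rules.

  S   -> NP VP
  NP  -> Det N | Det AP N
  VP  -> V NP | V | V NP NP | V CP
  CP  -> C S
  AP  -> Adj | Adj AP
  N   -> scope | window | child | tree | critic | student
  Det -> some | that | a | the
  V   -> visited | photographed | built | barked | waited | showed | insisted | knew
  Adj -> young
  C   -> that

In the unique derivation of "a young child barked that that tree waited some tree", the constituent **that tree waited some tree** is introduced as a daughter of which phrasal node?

S
  NP
    Det: a
    AP
      Adj: young
    N: child
  VP
    V: barked
    CP
      C: that
      S
        NP
          Det: that
          N: tree
        VP
          V: waited
          NP
            Det: some
            N: tree
The span 'that tree waited some tree' is the S node built by S → NP VP.
Its mother is the CP built by CP → C S.

CP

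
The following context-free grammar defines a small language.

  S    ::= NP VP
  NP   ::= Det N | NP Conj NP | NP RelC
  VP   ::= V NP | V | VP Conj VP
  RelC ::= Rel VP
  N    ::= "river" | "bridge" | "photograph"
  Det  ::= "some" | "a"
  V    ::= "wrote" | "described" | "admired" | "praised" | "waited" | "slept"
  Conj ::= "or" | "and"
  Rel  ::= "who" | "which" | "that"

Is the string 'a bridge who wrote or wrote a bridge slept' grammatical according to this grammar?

[S [NP [NP [Det a] [N bridge]] [RelC [Rel who] [VP [VP [V wrote]] [Conj or] [VP [V wrote] [NP [Det a] [N bridge]]]]]] [VP [V slept]]]
Every word is introduced by a lexical rule and the phrasal rules combine the resulting categories into a single S.

Grammatical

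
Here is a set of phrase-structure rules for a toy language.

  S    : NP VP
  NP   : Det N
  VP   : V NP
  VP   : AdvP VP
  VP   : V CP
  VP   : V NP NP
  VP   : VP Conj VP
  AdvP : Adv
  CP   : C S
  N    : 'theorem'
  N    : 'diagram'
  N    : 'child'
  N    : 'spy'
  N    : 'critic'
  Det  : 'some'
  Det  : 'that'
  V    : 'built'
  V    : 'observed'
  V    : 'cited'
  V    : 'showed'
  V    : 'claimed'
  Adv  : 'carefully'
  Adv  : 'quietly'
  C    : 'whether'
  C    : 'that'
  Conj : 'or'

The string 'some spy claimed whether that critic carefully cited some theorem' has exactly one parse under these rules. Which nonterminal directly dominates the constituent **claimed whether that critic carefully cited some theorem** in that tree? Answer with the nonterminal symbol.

S
  NP
    Det: some
    N: spy
  VP
    V: claimed
    CP
      C: whether
      S
        NP
          Det: that
          N: critic
        VP
          AdvP
            Adv: carefully
          VP
            V: cited
            NP
              Det: some
              N: theorem
The span 'claimed whether that critic carefully cited some theorem' is the VP node built by VP → V CP.
Its mother is the S built by S → NP VP.

S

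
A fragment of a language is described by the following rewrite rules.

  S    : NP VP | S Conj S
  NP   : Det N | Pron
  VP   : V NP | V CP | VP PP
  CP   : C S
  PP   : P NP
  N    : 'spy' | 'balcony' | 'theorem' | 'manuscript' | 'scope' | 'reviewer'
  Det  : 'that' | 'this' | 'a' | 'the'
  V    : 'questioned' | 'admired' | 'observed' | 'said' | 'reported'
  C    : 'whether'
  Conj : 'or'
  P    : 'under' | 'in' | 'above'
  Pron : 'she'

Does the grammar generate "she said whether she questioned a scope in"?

Ungrammatical

For S → NP VP, the only prefix that parses as NP is 'she', but the remainder 'said whether she questioned a scope in' is not a VP under these rules. The alternative S rule S → S Conj S likewise has no satisfying split.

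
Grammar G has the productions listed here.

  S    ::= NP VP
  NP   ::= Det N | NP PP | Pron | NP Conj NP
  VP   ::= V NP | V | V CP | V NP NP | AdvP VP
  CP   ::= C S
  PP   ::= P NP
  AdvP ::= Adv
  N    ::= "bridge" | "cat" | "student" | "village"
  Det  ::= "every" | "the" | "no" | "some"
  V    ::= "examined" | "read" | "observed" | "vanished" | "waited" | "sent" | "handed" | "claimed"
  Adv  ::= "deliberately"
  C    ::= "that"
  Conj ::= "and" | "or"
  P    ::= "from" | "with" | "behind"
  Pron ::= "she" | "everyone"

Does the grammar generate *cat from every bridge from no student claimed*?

Ungrammatical

For S → NP VP, no prefix of the string parses as an NP.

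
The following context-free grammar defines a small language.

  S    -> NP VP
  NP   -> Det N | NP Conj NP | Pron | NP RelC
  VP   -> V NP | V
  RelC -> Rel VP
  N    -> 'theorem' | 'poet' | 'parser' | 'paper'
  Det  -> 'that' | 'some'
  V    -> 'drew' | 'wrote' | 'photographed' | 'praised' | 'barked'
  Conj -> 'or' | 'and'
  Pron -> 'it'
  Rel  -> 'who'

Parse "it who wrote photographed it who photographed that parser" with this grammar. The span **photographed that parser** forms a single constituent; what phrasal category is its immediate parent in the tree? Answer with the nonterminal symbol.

RelC

[S [NP [NP [Pron it]] [RelC [Rel who] [VP [V wrote]]]] [VP [V photographed] [NP [NP [Pron it]] [RelC [Rel who] [VP [V photographed] [NP [Det that] [N parser]]]]]]]
The span 'photographed that parser' is the VP node built by VP → V NP.
Its mother is the RelC built by RelC → Rel VP.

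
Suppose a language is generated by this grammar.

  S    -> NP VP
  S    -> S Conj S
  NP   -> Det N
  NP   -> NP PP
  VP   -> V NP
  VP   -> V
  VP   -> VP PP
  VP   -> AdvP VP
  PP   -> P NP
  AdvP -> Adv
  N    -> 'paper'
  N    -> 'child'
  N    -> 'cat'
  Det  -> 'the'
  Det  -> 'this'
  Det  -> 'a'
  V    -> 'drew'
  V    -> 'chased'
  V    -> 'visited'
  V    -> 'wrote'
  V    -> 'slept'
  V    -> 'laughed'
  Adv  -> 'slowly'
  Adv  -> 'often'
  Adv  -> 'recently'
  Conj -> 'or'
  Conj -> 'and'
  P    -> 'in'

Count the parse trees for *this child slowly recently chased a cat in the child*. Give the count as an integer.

4

Two of the 4 distinct bracketings:
[S [NP [Det this] [N child]] [VP [VP [AdvP [Adv slowly]] [VP [AdvP [Adv recently]] [VP [V chased] [NP [Det a] [N cat]]]]] [PP [P in] [NP [Det the] [N child]]]]]
[S [NP [Det this] [N child]] [VP [AdvP [Adv slowly]] [VP [VP [AdvP [Adv recently]] [VP [V chased] [NP [Det a] [N cat]]]] [PP [P in] [NP [Det the] [N child]]]]]]
The trees differ in how a recursive rule is bracketed over the same span.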